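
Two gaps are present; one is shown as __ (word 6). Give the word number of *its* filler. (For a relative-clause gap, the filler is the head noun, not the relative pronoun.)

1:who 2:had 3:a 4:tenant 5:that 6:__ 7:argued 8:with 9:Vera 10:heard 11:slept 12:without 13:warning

4

The marked gap is inside the relative clause, the subject of "argued".
Its filler is the head noun "tenant" (via "that"), at word 4.
(The other dependency links word 1 to a gap after word 10.)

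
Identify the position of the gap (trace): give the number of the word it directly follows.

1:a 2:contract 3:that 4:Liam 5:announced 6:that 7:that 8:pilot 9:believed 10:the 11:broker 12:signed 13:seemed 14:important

12

The displaced element is "a contract" (word 2).
It is linked across 2 clause boundaries (that → Ø).
It functions as the direct object of "signed", so the gap sits immediately after word 12 ("signed").
Base order: Liam announced that that pilot believed the broker signed a contract.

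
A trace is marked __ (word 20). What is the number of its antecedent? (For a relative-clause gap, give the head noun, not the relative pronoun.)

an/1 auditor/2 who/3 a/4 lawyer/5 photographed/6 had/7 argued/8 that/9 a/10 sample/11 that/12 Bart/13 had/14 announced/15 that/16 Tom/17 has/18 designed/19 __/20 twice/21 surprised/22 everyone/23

The gap at 20 is the object of "designed", inside a relative clause.
The relative pronoun is "that" (word 12); it is bound by the head noun immediately before it.
Its filler is the head noun "sample", at word 11.

11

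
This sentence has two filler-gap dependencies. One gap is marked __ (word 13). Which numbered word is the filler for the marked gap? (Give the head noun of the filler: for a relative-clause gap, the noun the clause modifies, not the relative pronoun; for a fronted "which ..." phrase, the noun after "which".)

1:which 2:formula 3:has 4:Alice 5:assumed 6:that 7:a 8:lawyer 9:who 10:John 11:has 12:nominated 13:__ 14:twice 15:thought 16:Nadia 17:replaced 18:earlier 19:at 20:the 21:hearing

8

The marked gap is inside the relative clause, the direct object of "nominated".
Its filler is the head noun "lawyer" (via "who"), at word 8.
(The other dependency links word 2 to a gap after word 17.)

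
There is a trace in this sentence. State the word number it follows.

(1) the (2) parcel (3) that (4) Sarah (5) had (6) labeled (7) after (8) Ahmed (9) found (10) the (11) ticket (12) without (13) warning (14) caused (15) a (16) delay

The displaced element is "the parcel" (word 2).
It functions as the direct object of "labeled", so the gap sits immediately after word 6 ("labeled").
Base order: Sarah had labeled the parcel after Ahmed found the ticket without warning.

6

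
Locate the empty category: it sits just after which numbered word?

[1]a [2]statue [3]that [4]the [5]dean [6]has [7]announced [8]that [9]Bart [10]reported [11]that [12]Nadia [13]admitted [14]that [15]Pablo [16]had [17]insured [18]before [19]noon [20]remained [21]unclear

17

The displaced element is "a statue" (word 2).
It is linked across 3 clause boundaries (that → that → that).
It functions as the direct object of "insured", so the gap sits immediately after word 17 ("insured").
Base order: The dean has announced that Bart reported that Nadia admitted that Pablo had insured a statue before noon.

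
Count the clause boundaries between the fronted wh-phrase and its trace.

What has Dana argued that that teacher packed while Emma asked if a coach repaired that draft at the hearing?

"what" is extracted from the object of "packed".
Boundaries crossed, outermost first: [that] — 1 in total.

1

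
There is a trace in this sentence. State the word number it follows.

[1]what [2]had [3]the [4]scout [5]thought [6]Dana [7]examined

The displaced element is "what" (word 1).
It is linked across 1 clause boundary (Ø).
It functions as the direct object of "examined", so the gap sits immediately after word 7 ("examined").
Base order: The scout had thought Dana examined what.

7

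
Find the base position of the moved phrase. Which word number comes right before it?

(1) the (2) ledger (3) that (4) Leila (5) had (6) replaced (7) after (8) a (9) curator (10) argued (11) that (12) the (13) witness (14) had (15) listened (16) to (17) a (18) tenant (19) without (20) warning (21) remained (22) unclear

6

The displaced element is "the ledger" (word 2).
It functions as the direct object of "replaced", so the gap sits immediately after word 6 ("replaced").
Base order: Leila had replaced the ledger after a curator argued that the witness had listened to a tenant without warning.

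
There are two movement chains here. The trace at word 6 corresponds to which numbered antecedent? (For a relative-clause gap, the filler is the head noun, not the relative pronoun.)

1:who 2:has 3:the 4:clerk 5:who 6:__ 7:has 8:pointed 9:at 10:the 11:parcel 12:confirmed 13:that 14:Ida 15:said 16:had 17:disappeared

The marked gap is inside the relative clause, the subject of "pointed".
Its filler is the head noun "clerk" (via "who"), at word 4.
(The other dependency links word 1 to a gap after word 15.)

4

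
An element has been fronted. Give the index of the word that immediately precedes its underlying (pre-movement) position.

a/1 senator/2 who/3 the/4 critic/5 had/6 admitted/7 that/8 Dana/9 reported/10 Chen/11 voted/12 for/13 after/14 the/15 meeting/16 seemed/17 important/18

The displaced element is "a senator" (word 2).
It is linked across 2 clause boundaries (that → Ø).
It functions as the object of the preposition "for" of "voted", so the gap sits immediately after word 13 ("for").
Base order: The critic had admitted that Dana reported Chen voted for a senator after the meeting.

13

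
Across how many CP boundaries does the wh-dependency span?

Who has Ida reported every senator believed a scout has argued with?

"who" is extracted from the PP object of "argued".
Boundaries crossed, outermost first: [Ø], [Ø] — 2 in total.

2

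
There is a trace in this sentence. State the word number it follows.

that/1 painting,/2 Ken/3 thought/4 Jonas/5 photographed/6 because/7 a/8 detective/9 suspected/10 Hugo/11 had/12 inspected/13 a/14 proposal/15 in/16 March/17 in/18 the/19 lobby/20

6

The displaced element is "that painting" (word 2).
It is linked across 1 clause boundary (Ø).
It functions as the direct object of "photographed", so the gap sits immediately after word 6 ("photographed").
Base order: Ken thought Jonas photographed that painting because a detective suspected Hugo had inspected a proposal in March in the lobby.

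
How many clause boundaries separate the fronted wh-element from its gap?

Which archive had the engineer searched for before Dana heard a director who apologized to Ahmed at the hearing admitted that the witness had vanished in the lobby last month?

0

"which archive" originates inside the matrix clause — no clause boundary is crossed.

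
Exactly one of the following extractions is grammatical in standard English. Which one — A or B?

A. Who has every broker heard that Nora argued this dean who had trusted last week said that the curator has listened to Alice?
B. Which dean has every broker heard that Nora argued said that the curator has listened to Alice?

In A, the wh-phrase is extracted from inside a complex-NP island (relative clause) (introduced by "who"), which blocks movement.
In B, the extraction path crosses only that-complement boundaries, which are transparent.
So B is grammatical.

B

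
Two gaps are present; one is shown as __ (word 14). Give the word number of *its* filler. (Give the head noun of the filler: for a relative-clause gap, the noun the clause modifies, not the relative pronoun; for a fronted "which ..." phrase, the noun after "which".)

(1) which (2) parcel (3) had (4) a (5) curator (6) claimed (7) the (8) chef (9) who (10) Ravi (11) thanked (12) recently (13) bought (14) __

2

The marked gap is the direct object of "bought".
Its filler is the fronted wh-phrase "which parcel", at word 2.
(The other dependency links word 8 to a gap after word 11.)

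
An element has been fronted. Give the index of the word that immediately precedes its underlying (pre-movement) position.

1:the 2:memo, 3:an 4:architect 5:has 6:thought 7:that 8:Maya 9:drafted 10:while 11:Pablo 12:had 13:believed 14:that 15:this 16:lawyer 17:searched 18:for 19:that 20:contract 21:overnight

The displaced element is "the memo" (word 2).
It is linked across 1 clause boundary (that).
It functions as the direct object of "drafted", so the gap sits immediately after word 9 ("drafted").
Base order: An architect has thought that Maya drafted the memo while Pablo had believed that this lawyer searched for that contract overnight.

9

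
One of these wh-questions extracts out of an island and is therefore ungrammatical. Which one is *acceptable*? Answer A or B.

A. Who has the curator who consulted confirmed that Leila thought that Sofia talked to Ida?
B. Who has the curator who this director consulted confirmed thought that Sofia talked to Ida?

In A, the wh-phrase is extracted from inside a complex-NP island (relative clause) (introduced by "who"), which blocks movement.
In B, the extraction path crosses only that-complement boundaries, which are transparent.
So B is grammatical.

B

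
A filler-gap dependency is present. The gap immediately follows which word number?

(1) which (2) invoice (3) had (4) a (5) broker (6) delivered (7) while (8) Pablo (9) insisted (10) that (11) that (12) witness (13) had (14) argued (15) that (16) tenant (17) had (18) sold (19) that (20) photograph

6

The displaced element is "which invoice" (word 2).
It functions as the direct object of "delivered", so the gap sits immediately after word 6 ("delivered").
Base order: A broker had delivered which invoice while Pablo insisted that that witness had argued that tenant had sold that photograph.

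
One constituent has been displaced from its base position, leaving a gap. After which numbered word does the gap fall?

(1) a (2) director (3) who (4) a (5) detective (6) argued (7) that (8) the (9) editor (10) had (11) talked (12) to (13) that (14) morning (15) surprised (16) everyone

12

The displaced element is "a director" (word 2).
It is linked across 1 clause boundary (that).
It functions as the object of the preposition "to" of "talked", so the gap sits immediately after word 12 ("to").
Base order: A detective argued that the editor had talked to a director that morning.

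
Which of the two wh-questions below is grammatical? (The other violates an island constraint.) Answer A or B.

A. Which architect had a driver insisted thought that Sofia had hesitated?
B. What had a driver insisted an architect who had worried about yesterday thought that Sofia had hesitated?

A

In B, the wh-phrase is extracted from inside a complex-NP island (relative clause) (introduced by "who"), which blocks movement.
In A, the extraction path crosses only that-complement boundaries, which are transparent.
So A is grammatical.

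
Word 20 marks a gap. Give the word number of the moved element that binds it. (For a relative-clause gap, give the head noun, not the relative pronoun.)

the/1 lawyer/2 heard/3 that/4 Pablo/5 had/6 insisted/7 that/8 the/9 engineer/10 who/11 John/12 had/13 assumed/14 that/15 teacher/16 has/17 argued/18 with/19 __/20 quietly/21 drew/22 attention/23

10

The gap at 20 is the prepositional object of "argued", inside a relative clause.
The relative pronoun is "who" (word 11); it is bound by the head noun immediately before it.
Its filler is the head noun "engineer", at word 10.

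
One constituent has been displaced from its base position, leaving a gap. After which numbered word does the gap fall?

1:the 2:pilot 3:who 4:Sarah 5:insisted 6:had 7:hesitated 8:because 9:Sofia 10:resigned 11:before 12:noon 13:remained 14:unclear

5

The displaced element is "the pilot" (word 2).
It is linked across 1 clause boundary (Ø).
It functions as the subject of "hesitated", so the gap sits immediately after word 5 ("insisted").
Base order: Sarah insisted that the pilot had hesitated because Sofia resigned before noon.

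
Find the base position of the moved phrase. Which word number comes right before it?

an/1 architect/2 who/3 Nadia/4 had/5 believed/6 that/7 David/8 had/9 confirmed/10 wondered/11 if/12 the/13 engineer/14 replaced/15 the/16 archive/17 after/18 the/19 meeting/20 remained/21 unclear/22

10

The displaced element is "an architect" (word 2).
It is linked across 2 clause boundaries (that → Ø).
It functions as the subject of "wondered", so the gap sits immediately after word 10 ("confirmed").
Base order: Nadia had believed that David had confirmed that an architect wondered if the engineer replaced the archive after the meeting.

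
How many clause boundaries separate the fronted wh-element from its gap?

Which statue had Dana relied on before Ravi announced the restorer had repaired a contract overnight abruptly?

"which statue" originates inside the matrix clause — no clause boundary is crossed.

0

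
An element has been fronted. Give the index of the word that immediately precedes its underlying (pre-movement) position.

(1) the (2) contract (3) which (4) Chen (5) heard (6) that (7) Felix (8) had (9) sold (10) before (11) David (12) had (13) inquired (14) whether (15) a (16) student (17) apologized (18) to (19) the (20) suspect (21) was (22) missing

The displaced element is "the contract" (word 2).
It is linked across 1 clause boundary (that).
It functions as the direct object of "sold", so the gap sits immediately after word 9 ("sold").
Base order: Chen heard that Felix had sold the contract before David had inquired whether a student apologized to the suspect.

9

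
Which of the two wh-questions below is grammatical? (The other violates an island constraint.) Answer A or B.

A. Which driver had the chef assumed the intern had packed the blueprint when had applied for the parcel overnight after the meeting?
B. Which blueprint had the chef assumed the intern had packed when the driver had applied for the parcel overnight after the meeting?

B

In A, the wh-phrase is extracted from inside an adjunct island (introduced by "when"), which blocks movement.
In B, the extraction path crosses only that-complement boundaries, which are transparent.
So B is grammatical.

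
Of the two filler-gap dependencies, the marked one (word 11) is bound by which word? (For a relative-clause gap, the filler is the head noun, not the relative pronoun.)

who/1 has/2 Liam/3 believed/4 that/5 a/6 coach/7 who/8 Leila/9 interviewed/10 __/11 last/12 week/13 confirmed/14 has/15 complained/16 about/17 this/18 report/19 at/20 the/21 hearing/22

7

The marked gap is inside the relative clause, the direct object of "interviewed".
Its filler is the head noun "coach" (via "who"), at word 7.
(The other dependency links word 1 to a gap after word 14.)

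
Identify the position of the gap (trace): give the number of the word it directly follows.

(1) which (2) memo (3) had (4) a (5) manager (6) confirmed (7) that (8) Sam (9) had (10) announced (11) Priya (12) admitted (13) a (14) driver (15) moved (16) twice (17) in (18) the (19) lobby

The displaced element is "which memo" (word 2).
It is linked across 3 clause boundaries (that → Ø → Ø).
It functions as the direct object of "moved", so the gap sits immediately after word 15 ("moved").
Base order: A manager had confirmed that Sam had announced Priya admitted a driver moved which memo twice in the lobby.

15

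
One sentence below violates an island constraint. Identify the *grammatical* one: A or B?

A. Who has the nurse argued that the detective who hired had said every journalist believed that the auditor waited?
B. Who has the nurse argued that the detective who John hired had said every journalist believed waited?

In A, the wh-phrase is extracted from inside a complex-NP island (relative clause) (introduced by "who"), which blocks movement.
In B, the extraction path crosses only that-complement boundaries, which are transparent.
So B is grammatical.

B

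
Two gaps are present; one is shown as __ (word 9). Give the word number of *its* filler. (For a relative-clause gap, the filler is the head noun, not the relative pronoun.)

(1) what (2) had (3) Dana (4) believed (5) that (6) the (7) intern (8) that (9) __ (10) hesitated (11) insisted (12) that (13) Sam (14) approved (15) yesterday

7

The marked gap is inside the relative clause, the subject of "hesitated".
Its filler is the head noun "intern" (via "that"), at word 7.
(The other dependency links word 1 to a gap after word 14.)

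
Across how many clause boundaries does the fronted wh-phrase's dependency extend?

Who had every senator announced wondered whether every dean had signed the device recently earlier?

1

"who" is extracted from the subject of "wondered".
Boundaries crossed, outermost first: [Ø] — 1 in total.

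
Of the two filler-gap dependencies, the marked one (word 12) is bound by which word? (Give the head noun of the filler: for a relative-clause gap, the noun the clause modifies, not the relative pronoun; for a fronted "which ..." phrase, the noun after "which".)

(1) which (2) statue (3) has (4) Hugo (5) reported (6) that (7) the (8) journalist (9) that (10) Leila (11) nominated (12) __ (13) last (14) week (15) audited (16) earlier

The marked gap is inside the relative clause, the direct object of "nominated".
Its filler is the head noun "journalist" (via "that"), at word 8.
(The other dependency links word 2 to a gap after word 15.)

8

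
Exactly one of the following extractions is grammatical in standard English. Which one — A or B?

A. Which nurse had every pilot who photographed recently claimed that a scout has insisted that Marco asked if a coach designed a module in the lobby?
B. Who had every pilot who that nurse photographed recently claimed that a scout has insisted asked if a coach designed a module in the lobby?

B

In A, the wh-phrase is extracted from inside a complex-NP island (relative clause) (introduced by "who"), which blocks movement.
In B, the extraction path crosses only that-complement boundaries, which are transparent.
So B is grammatical.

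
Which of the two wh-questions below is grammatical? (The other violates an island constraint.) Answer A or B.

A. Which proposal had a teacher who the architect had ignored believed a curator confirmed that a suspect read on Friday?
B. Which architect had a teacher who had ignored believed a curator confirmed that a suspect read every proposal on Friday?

A

In B, the wh-phrase is extracted from inside a complex-NP island (relative clause) (introduced by "who"), which blocks movement.
In A, the extraction path crosses only that-complement boundaries, which are transparent.
So A is grammatical.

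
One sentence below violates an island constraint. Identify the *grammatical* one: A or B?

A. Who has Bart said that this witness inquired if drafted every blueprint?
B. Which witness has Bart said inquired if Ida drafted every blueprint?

B

In A, the wh-phrase is extracted from inside a wh-island (introduced by "if"), which blocks movement.
In B, the extraction path crosses only that-complement boundaries, which are transparent.
So B is grammatical.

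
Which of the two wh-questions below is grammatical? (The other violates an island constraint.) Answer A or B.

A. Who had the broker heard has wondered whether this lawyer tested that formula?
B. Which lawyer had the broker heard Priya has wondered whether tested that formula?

A

In B, the wh-phrase is extracted from inside a wh-island (introduced by "whether"), which blocks movement.
In A, the extraction path crosses only that-complement boundaries, which are transparent.
So A is grammatical.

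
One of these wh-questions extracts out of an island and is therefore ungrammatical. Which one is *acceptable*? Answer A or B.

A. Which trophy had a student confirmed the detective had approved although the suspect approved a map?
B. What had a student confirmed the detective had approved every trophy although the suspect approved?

In B, the wh-phrase is extracted from inside an adjunct island (introduced by "although"), which blocks movement.
In A, the extraction path crosses only that-complement boundaries, which are transparent.
So A is grammatical.

A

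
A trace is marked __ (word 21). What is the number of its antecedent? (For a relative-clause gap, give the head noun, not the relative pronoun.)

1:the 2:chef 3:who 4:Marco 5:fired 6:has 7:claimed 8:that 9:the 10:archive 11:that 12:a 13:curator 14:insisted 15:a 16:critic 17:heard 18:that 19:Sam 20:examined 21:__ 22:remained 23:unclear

10

The gap at 21 is the object of "examined", inside a relative clause.
The relative pronoun is "that" (word 11); it is bound by the head noun immediately before it.
Its filler is the head noun "archive", at word 10.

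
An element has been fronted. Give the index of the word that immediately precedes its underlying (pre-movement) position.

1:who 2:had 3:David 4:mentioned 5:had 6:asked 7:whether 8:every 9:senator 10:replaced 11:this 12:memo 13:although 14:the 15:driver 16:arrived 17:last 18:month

The displaced element is "who" (word 1).
It is linked across 1 clause boundary (Ø).
It functions as the subject of "asked", so the gap sits immediately after word 4 ("mentioned").
Base order: David had mentioned who had asked whether every senator replaced this memo although the driver arrived last month.

4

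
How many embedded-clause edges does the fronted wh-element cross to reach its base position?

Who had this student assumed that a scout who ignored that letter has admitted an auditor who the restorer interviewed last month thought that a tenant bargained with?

"who" is extracted from the PP object of "bargained".
Boundaries crossed, outermost first: [that], [Ø], [that] — 3 in total.

3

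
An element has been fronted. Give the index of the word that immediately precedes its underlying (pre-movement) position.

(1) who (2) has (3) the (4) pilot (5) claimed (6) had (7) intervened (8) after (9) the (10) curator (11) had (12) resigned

5

The displaced element is "who" (word 1).
It is linked across 1 clause boundary (Ø).
It functions as the subject of "intervened", so the gap sits immediately after word 5 ("claimed").
Base order: The pilot has claimed that who had intervened after the curator had resigned.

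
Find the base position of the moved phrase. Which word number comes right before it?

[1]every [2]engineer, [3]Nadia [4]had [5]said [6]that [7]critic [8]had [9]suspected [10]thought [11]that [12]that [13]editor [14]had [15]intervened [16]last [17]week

9

The displaced element is "every engineer" (word 2).
It is linked across 2 clause boundaries (Ø → Ø).
It functions as the subject of "thought", so the gap sits immediately after word 9 ("suspected").
Base order: Nadia had said that critic had suspected every engineer thought that that editor had intervened last week.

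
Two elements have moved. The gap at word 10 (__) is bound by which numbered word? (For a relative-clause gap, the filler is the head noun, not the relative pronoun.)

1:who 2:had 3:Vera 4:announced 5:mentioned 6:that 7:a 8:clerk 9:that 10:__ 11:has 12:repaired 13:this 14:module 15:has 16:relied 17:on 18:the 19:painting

8

The marked gap is inside the relative clause, the subject of "repaired".
Its filler is the head noun "clerk" (via "that"), at word 8.
(The other dependency links word 1 to a gap after word 4.)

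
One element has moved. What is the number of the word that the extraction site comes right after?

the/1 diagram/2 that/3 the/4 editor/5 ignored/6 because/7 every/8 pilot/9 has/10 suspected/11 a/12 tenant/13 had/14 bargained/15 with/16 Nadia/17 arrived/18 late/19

The displaced element is "the diagram" (word 2).
It functions as the direct object of "ignored", so the gap sits immediately after word 6 ("ignored").
Base order: The editor ignored the diagram because every pilot has suspected a tenant had bargained with Nadia.

6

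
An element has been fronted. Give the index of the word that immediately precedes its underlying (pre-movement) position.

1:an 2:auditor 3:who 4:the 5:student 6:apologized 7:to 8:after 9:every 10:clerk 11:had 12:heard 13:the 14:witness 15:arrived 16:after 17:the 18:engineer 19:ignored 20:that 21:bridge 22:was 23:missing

The displaced element is "an auditor" (word 2).
It functions as the object of the preposition "to" of "apologized", so the gap sits immediately after word 7 ("to").
Base order: The student apologized to an auditor after every clerk had heard the witness arrived after the engineer ignored that bridge.

7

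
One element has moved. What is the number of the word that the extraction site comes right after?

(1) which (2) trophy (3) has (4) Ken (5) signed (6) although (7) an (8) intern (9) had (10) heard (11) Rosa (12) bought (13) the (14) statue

5

The displaced element is "which trophy" (word 2).
It functions as the direct object of "signed", so the gap sits immediately after word 5 ("signed").
Base order: Ken has signed which trophy although an intern had heard Rosa bought the statue.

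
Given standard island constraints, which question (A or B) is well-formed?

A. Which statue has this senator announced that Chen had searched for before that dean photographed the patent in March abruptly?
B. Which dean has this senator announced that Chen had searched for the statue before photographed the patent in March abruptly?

A

In B, the wh-phrase is extracted from inside an adjunct island (introduced by "before"), which blocks movement.
In A, the extraction path crosses only that-complement boundaries, which are transparent.
So A is grammatical.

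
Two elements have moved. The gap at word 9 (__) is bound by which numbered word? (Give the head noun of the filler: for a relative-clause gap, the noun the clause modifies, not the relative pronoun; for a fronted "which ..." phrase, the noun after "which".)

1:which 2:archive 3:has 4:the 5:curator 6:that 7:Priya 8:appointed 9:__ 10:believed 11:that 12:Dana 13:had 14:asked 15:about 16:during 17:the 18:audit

The marked gap is inside the relative clause, the direct object of "appointed".
Its filler is the head noun "curator" (via "that"), at word 5.
(The other dependency links word 2 to a gap after word 15.)

5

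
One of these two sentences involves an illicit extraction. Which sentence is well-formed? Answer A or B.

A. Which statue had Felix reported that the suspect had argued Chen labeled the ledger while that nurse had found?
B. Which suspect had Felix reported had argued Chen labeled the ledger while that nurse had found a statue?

In A, the wh-phrase is extracted from inside an adjunct island (introduced by "while"), which blocks movement.
In B, the extraction path crosses only that-complement boundaries, which are transparent.
So B is grammatical.

B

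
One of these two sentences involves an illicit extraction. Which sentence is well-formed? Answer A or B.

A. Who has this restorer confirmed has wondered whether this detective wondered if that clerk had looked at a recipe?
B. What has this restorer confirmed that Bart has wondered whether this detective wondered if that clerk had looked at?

A

In B, the wh-phrase is extracted from inside a wh-island (introduced by "whether"), which blocks movement.
In A, the extraction path crosses only that-complement boundaries, which are transparent.
So A is grammatical.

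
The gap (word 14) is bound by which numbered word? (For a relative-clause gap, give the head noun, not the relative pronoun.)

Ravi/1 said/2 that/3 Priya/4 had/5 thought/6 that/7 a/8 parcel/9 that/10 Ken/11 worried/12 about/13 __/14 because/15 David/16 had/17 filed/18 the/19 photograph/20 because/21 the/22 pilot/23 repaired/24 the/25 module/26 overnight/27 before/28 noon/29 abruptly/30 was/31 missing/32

9

The gap at 14 is the prepositional object of "worried", inside a relative clause.
The relative pronoun is "that" (word 10); it is bound by the head noun immediately before it.
Its filler is the head noun "parcel", at word 9.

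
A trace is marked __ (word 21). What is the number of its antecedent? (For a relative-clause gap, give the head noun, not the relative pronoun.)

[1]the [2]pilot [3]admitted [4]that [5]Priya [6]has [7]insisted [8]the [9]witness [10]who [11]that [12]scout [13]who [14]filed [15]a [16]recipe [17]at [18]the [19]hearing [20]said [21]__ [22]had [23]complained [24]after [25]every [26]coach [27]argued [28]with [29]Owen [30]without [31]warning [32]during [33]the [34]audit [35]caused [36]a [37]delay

9

The gap at 21 is the subject of "complained", inside a relative clause.
The relative pronoun is "who" (word 10); it is bound by the head noun immediately before it.
Its filler is the head noun "witness", at word 9.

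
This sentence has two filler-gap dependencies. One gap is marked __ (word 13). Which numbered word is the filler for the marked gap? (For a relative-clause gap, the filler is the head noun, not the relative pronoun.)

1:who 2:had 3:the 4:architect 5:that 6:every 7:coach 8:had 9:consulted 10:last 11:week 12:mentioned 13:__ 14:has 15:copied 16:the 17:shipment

The marked gap is the subject of "copied".
Its filler is the fronted wh-phrase "who", at word 1.
(The other dependency links word 4 to a gap after word 9.)

1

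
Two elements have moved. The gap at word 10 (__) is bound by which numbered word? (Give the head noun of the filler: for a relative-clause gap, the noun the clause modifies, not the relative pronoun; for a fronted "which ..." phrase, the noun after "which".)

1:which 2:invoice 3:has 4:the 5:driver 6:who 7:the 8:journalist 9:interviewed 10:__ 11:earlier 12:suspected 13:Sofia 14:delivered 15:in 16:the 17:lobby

5

The marked gap is inside the relative clause, the direct object of "interviewed".
Its filler is the head noun "driver" (via "who"), at word 5.
(The other dependency links word 2 to a gap after word 14.)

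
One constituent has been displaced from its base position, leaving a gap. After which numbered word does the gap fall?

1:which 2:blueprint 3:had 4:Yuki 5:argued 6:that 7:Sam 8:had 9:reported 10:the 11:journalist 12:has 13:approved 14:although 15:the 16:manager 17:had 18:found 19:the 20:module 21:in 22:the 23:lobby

13

The displaced element is "which blueprint" (word 2).
It is linked across 2 clause boundaries (that → Ø).
It functions as the direct object of "approved", so the gap sits immediately after word 13 ("approved").
Base order: Yuki had argued that Sam had reported the journalist has approved which blueprint although the manager had found the module in the lobby.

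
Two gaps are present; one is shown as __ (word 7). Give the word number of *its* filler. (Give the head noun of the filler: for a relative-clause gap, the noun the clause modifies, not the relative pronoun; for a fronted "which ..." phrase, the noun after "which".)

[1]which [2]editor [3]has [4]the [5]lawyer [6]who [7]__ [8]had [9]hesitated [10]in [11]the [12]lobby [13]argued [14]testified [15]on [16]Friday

The marked gap is inside the relative clause, the subject of "hesitated".
Its filler is the head noun "lawyer" (via "who"), at word 5.
(The other dependency links word 2 to a gap after word 13.)

5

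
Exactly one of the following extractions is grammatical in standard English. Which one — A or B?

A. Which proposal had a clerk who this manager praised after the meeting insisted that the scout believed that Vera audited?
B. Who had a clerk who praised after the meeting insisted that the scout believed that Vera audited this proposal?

In B, the wh-phrase is extracted from inside a complex-NP island (relative clause) (introduced by "who"), which blocks movement.
In A, the extraction path crosses only that-complement boundaries, which are transparent.
So A is grammatical.

A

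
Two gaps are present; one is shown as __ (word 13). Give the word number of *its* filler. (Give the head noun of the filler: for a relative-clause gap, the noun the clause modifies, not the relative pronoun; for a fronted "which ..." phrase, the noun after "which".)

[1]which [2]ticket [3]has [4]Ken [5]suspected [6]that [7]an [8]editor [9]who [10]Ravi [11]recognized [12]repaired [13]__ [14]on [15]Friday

The marked gap is the direct object of "repaired".
Its filler is the fronted wh-phrase "which ticket", at word 2.
(The other dependency links word 8 to a gap after word 11.)

2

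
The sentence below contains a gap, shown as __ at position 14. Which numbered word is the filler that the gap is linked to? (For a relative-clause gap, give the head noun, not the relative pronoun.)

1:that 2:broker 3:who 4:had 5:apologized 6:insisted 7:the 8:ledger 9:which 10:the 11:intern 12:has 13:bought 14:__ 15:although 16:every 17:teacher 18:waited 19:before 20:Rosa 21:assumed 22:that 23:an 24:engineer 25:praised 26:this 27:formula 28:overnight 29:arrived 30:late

8

The gap at 14 is the object of "bought", inside a relative clause.
The relative pronoun is "which" (word 9); it is bound by the head noun immediately before it.
Its filler is the head noun "ledger", at word 8.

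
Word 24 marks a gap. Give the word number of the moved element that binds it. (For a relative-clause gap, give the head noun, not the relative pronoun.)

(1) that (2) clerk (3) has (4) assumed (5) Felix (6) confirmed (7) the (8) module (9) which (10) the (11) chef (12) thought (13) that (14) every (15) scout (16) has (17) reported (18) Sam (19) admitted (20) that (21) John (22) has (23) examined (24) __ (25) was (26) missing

The gap at 24 is the object of "examined", inside a relative clause.
The relative pronoun is "which" (word 9); it is bound by the head noun immediately before it.
Its filler is the head noun "module", at word 8.

8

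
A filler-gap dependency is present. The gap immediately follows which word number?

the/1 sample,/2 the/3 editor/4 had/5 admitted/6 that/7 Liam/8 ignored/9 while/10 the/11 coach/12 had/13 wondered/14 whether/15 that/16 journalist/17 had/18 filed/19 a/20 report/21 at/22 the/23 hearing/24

The displaced element is "the sample" (word 2).
It is linked across 1 clause boundary (that).
It functions as the direct object of "ignored", so the gap sits immediately after word 9 ("ignored").
Base order: The editor had admitted that Liam ignored the sample while the coach had wondered whether that journalist had filed a report at the hearing.

9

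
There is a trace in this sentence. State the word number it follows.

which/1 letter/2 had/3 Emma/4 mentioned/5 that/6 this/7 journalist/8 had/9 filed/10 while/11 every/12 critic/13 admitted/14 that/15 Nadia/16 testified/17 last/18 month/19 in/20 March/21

The displaced element is "which letter" (word 2).
It is linked across 1 clause boundary (that).
It functions as the direct object of "filed", so the gap sits immediately after word 10 ("filed").
Base order: Emma had mentioned that this journalist had filed which letter while every critic admitted that Nadia testified last month in March.

10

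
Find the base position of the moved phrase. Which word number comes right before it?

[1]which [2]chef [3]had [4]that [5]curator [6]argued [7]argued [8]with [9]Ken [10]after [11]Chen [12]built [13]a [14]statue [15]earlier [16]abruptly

6

The displaced element is "which chef" (word 2).
It is linked across 1 clause boundary (Ø).
It functions as the subject of "argued", so the gap sits immediately after word 6 ("argued").
Base order: That curator had argued which chef argued with Ken after Chen built a statue earlier abruptly.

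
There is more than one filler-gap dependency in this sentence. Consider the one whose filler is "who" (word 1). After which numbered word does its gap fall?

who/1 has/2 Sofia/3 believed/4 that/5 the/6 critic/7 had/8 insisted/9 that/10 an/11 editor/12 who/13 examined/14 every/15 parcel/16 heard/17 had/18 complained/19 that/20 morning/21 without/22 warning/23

The displaced element is "who" (word 1).
It is linked across 3 clause boundaries (that → that → Ø).
It functions as the subject of "complained", so the gap sits immediately after word 17 ("heard").
Base order: Sofia has believed that the critic had insisted that an editor who examined every parcel heard that who had complained that morning without warning.

17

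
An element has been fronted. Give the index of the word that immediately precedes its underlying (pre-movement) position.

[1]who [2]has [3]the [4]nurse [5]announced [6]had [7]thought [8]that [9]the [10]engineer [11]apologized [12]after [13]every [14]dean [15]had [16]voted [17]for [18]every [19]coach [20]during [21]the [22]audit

5

The displaced element is "who" (word 1).
It is linked across 1 clause boundary (Ø).
It functions as the subject of "thought", so the gap sits immediately after word 5 ("announced").
Base order: The nurse has announced that who had thought that the engineer apologized after every dean had voted for every coach during the audit.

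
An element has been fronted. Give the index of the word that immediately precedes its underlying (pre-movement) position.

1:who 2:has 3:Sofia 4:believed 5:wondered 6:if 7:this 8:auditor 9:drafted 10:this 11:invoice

4

The displaced element is "who" (word 1).
It is linked across 1 clause boundary (Ø).
It functions as the subject of "wondered", so the gap sits immediately after word 4 ("believed").
Base order: Sofia has believed that who wondered if this auditor drafted this invoice.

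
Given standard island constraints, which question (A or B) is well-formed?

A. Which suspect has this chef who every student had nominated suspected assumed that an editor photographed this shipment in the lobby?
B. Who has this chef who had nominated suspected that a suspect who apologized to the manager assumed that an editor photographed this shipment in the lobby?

A

In B, the wh-phrase is extracted from inside a complex-NP island (relative clause) (introduced by "who"), which blocks movement.
In A, the extraction path crosses only that-complement boundaries, which are transparent.
So A is grammatical.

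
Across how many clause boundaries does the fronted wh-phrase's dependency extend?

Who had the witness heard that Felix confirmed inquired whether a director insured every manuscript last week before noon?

2

"who" is extracted from the subject of "inquired".
Boundaries crossed, outermost first: [that], [Ø] — 2 in total.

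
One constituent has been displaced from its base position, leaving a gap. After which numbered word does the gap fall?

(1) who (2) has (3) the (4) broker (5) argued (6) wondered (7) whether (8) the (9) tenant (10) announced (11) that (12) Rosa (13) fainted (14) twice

The displaced element is "who" (word 1).
It is linked across 1 clause boundary (Ø).
It functions as the subject of "wondered", so the gap sits immediately after word 5 ("argued").
Base order: The broker has argued that who wondered whether the tenant announced that Rosa fainted twice.

5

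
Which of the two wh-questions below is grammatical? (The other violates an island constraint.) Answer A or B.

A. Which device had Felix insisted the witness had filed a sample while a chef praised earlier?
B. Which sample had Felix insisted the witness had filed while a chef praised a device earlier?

B

In A, the wh-phrase is extracted from inside an adjunct island (introduced by "while"), which blocks movement.
In B, the extraction path crosses only that-complement boundaries, which are transparent.
So B is grammatical.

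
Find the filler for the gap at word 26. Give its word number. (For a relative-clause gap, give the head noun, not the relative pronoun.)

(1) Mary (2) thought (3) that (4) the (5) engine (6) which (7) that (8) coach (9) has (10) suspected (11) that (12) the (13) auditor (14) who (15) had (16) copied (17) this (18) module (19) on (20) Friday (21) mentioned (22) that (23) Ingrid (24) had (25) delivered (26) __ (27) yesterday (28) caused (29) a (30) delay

5

The gap at 26 is the object of "delivered", inside a relative clause.
The relative pronoun is "which" (word 6); it is bound by the head noun immediately before it.
Its filler is the head noun "engine", at word 5.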